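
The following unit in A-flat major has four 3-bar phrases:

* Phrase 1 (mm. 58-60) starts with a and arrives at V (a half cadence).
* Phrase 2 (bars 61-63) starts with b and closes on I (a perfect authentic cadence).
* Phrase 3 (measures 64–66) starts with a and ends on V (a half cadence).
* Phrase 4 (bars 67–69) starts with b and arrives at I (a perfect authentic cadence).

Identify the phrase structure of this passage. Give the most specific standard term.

repeated period

The cadence pattern HC–PAC–HC–PAC is weak–strong twice, and phrases 3–4 restate phrases 1–2: a period heard twice, not a double period (which would end weakly at phrase 2).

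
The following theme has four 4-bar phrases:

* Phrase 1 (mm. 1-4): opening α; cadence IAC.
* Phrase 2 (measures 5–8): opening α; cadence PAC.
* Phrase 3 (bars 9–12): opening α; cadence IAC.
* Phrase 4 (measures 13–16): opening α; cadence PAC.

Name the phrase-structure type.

repeated period

The cadence pattern IAC–PAC–IAC–PAC is weak–strong twice, and phrases 3–4 restate phrases 1–2: a period heard twice, not a double period (which would end weakly at phrase 2).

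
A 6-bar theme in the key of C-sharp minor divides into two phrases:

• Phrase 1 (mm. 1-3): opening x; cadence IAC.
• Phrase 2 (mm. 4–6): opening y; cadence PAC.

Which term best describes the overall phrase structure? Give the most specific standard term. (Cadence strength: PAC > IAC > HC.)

Phrase 1 ends with an imperfect authentic cadence (weaker) and phrase 2 with a perfect authentic cadence (stronger): antecedent + consequent = a period.
The two phrases open with different material (x / y), so the period is contrasting.

contrasting period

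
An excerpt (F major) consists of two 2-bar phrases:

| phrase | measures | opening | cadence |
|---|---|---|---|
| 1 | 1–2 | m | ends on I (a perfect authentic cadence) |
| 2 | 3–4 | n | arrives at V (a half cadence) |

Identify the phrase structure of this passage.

The second phrase closes with a half cadence, which is not stronger than the first phrase's perfect authentic cadence; without a weak→strong cadential pair there is no antecedent–consequent relationship, so this is a phrase group rather than a period.

phrase group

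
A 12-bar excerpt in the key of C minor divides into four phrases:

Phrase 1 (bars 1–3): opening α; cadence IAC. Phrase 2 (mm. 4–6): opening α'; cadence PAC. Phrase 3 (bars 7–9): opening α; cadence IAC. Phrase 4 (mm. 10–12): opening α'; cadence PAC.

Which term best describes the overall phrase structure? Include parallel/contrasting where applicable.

The cadence pattern IAC–PAC–IAC–PAC is weak–strong twice, and phrases 3–4 restate phrases 1–2: a period heard twice, not a double period (which would end weakly at phrase 2).

repeated period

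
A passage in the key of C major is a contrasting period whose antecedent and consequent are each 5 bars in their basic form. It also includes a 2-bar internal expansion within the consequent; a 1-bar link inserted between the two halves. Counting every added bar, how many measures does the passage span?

13 measures

Basic contrasting period: 5 + 5 = 10 bars.
10 (basic form) + 2 (internal expansion) + 1 (link) = 13.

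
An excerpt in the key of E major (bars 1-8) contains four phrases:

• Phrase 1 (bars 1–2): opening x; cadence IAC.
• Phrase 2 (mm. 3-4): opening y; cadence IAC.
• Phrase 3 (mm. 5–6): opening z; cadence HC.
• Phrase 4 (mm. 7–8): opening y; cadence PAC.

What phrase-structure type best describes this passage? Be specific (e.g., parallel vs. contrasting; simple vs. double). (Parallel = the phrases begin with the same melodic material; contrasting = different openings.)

contrasting double period

Four phrases in two halves: the first half (mm. 1–4) ends with an imperfect authentic cadence, the second (bars 5–8) with a perfect authentic cadence — a large antecedent–consequent pair, i.e. a double period.
Phrase 3 begins with different material from phrase 1, making it contrasting.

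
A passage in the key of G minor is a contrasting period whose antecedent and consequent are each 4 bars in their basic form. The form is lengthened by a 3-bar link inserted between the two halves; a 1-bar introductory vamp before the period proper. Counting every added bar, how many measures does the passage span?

Basic contrasting period: 4 + 4 = 8 bars.
8 (basic form) + 3 (link) + 1 (introduction) = 12.

12 measures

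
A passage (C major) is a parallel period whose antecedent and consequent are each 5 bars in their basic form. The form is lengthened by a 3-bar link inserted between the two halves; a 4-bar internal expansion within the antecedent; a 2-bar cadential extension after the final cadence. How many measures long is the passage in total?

Basic parallel period: 5 + 5 = 10 bars.
10 (basic form) + 3 (link) + 4 (internal expansion) + 2 (cadential extension) = 19.

19 measures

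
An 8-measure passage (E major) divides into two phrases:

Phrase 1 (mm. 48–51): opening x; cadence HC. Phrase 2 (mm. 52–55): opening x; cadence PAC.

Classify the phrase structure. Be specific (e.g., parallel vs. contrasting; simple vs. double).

parallel period

Phrase 1 ends with a half cadence (weaker) and phrase 2 with a perfect authentic cadence (stronger): antecedent + consequent = a period.
The two phrases open with the same material (x / x), so the period is parallel.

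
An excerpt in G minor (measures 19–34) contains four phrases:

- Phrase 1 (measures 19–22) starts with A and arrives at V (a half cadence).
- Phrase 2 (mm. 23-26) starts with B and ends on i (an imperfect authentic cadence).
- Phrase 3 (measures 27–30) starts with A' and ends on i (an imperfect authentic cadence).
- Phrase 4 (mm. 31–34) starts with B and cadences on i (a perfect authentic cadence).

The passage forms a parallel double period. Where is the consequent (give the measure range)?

In a double period the four phrases pair into a large antecedent (phrases 1–2, ending imperfect authentic cadence) and a large consequent (phrases 3–4, ending perfect authentic cadence). The consequent spans bars 27–34.

measures 27–34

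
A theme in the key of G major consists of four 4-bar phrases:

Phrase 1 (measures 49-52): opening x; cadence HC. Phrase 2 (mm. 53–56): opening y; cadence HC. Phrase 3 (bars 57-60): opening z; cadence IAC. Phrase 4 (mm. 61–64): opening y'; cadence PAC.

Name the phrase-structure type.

Four phrases in two halves: the first half (mm. 49–56) ends with a half cadence, the second (measures 57–64) with a perfect authentic cadence — a large antecedent–consequent pair, i.e. a double period.
Phrase 3 begins with different material from phrase 1, making it contrasting.

contrasting double period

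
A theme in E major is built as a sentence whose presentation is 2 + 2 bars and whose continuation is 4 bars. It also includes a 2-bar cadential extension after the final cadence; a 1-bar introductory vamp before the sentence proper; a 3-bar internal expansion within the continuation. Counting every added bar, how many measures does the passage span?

Basic sentence: 2 + 2 + 4 = 8 bars.
8 (basic form) + 2 (cadential extension) + 1 (introduction) + 3 (internal expansion) = 14.

14 measures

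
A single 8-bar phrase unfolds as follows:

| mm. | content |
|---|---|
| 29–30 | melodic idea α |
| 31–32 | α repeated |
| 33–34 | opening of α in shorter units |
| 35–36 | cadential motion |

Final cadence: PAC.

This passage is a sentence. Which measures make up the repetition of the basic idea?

measures 31–32

The presentation of a sentence is the basic idea (bars 29–30) plus its repetition (measures 31–32); the repetition of the basic idea is therefore bars 31–32.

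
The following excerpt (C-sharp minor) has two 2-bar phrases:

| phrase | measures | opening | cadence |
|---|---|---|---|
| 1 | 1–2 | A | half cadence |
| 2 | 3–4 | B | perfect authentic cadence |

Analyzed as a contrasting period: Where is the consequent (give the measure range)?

measures 3–4

The antecedent is the phrase ending with the weaker cadence (half cadence, phrase 1) and the consequent the one ending more conclusively (perfect authentic cadence, phrase 2); the consequent is measures 3-4.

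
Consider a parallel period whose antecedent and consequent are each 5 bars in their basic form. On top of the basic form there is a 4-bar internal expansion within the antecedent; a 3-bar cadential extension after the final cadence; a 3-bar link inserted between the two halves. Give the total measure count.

Basic parallel period: 5 + 5 = 10 bars.
10 (basic form) + 4 (internal expansion) + 3 (cadential extension) + 3 (link) = 20.

20 measures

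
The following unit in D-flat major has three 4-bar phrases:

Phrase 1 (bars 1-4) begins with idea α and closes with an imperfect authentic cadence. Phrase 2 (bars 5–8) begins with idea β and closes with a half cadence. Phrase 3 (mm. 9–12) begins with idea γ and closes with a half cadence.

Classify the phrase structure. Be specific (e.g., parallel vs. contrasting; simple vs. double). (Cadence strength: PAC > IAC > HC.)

The final phrase closes with a half cadence, which is not stronger than the preceding half cadence; the 3 phrases lack an overall antecedent–consequent design and so form a phrase group.

phrase group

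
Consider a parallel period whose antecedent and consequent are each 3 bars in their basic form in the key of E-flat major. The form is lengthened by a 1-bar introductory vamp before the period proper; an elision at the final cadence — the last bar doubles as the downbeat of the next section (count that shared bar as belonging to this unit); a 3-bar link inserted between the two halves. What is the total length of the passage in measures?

Basic parallel period: 3 + 3 = 6 bars.
6 (basic form) + 1 (introduction) + 3 (link) = 10.
The elision shares a bar with the next section but does not change this unit's count.

10 measures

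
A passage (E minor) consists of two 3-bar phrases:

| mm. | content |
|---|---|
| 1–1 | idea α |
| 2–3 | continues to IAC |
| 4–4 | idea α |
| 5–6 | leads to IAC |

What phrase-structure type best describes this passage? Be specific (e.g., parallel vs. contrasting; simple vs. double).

Both phrases have the same opening (α) and the same cadence (imperfect authentic cadence): the second is a restatement, not a consequent, so this is a repeated phrase rather than a period.

repeated phrase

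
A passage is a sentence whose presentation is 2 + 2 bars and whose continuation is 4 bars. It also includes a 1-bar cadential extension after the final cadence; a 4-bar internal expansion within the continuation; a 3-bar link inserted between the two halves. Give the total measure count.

16 measures

Basic sentence: 2 + 2 + 4 = 8 bars.
8 (basic form) + 1 (cadential extension) + 4 (internal expansion) + 3 (link) = 16.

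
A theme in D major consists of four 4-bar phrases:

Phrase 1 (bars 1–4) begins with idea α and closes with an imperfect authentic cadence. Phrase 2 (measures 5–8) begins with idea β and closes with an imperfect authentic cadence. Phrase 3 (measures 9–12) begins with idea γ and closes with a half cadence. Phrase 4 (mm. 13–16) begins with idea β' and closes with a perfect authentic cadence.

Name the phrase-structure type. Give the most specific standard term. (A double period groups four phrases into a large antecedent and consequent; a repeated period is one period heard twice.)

contrasting double period

Four phrases in two halves: the first half (measures 1–8) ends with an imperfect authentic cadence, the second (bars 9–16) with a perfect authentic cadence — a large antecedent–consequent pair, i.e. a double period.
Phrase 3 begins with different material from phrase 1, making it contrasting.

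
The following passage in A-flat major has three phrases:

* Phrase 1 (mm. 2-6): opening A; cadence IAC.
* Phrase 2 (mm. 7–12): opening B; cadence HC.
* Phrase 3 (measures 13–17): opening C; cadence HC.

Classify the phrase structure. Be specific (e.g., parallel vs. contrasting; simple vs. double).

The final phrase closes with a half cadence, which is not stronger than the preceding half cadence; the 3 phrases lack an overall antecedent–consequent design and so form a phrase group.

phrase group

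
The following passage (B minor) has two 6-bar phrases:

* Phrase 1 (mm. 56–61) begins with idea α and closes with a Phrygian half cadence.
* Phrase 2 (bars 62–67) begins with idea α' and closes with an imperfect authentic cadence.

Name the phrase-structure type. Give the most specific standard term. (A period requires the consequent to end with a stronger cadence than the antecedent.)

parallel period

Phrase 1 ends with a Phrygian half cadence (weaker) and phrase 2 with an imperfect authentic cadence (stronger): antecedent + consequent = a period.
The two phrases open with the same material (α / α'), so the period is parallel.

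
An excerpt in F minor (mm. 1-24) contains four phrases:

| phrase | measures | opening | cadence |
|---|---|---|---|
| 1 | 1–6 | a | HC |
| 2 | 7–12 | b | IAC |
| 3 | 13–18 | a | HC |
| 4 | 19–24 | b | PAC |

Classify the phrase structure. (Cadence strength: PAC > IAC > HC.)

parallel double period

Four phrases in two halves: the first half (mm. 1-12) ends with an imperfect authentic cadence, the second (mm. 13–24) with a perfect authentic cadence — a large antecedent–consequent pair, i.e. a double period.
Phrase 3 begins with the same material as phrase 1, making it parallel.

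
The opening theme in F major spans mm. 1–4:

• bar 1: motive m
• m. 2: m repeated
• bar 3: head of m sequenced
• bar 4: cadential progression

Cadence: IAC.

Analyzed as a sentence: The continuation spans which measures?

After the presentation (bars 1–2), the continuation covers the fragmentation through the cadence: mm. 3-4.

measures 3–4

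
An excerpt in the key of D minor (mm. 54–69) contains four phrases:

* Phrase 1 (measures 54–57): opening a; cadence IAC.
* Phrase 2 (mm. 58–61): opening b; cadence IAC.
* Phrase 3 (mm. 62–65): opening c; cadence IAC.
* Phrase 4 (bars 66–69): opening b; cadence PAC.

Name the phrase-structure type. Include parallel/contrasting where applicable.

contrasting double period

Four phrases in two halves: the first half (measures 54–61) ends with an imperfect authentic cadence, the second (mm. 62–69) with a perfect authentic cadence — a large antecedent–consequent pair, i.e. a double period.
Phrase 3 begins with different material from phrase 1, making it contrasting.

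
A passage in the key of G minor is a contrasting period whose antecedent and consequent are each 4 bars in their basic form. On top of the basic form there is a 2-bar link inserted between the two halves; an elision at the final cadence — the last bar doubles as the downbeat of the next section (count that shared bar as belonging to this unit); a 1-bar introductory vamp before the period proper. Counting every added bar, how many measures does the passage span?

Basic contrasting period: 4 + 4 = 8 bars.
8 (basic form) + 2 (link) + 1 (introduction) = 11.
The elision shares a bar with the next section but does not change this unit's count.

11 measures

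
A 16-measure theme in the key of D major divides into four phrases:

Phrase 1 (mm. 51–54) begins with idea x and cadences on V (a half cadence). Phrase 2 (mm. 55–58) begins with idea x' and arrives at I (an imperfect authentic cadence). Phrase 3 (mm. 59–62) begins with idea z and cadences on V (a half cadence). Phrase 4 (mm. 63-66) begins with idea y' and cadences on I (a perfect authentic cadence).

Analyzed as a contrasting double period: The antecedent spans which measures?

In a double period the four phrases pair into a large antecedent (phrases 1–2, ending imperfect authentic cadence) and a large consequent (phrases 3–4, ending perfect authentic cadence). The antecedent spans mm. 51-58.

measures 51–58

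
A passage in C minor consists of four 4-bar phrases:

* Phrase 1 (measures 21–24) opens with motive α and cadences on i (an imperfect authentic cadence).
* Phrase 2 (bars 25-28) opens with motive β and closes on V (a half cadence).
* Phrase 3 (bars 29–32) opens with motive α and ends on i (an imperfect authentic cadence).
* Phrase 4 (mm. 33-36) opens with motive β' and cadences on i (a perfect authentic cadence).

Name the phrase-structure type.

parallel double period

Four phrases in two halves: the first half (measures 21-28) ends with a half cadence, the second (bars 29–36) with a perfect authentic cadence — a large antecedent–consequent pair, i.e. a double period.
Phrase 3 begins with the same material as phrase 1, making it parallel.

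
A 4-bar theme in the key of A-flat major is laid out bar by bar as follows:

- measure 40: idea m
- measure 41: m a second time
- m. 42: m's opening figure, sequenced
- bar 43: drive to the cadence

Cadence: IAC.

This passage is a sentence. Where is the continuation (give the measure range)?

measures 42–43

After the presentation (mm. 40-41), the continuation covers the fragmentation through the cadence: bars 42–43.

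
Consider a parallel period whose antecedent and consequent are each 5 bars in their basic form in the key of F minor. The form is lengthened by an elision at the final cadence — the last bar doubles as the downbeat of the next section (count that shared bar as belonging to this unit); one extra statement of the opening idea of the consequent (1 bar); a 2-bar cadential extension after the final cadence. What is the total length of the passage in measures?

13 measures

Basic parallel period: 5 + 5 = 10 bars.
10 (basic form) + 1 (extra statement) + 2 (cadential extension) = 13.
The elision shares a bar with the next section but does not change this unit's count.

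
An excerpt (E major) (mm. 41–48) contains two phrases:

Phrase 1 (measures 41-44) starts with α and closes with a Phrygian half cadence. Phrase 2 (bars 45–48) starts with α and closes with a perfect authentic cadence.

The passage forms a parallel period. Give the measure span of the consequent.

The phrase ending with the weaker cadence (Phrygian half cadence) is the antecedent; the one ending more conclusively (perfect authentic cadence) is the consequent. The consequent is measures 45–48.

measures 45–48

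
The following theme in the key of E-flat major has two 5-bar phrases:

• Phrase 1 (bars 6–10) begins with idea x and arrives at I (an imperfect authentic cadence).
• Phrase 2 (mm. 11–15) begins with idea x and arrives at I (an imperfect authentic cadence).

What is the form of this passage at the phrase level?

Both phrases have the same opening (x) and the same cadence (imperfect authentic cadence): the second is a restatement, not a consequent, so this is a repeated phrase rather than a period.

repeated phrase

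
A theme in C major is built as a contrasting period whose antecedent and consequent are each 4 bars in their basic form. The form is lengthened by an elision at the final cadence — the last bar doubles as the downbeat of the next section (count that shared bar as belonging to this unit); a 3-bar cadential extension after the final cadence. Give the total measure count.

11 measures

Basic contrasting period: 4 + 4 = 8 bars.
8 (basic form) + 3 (cadential extension) = 11.
The elision shares a bar with the next section but does not change this unit's count.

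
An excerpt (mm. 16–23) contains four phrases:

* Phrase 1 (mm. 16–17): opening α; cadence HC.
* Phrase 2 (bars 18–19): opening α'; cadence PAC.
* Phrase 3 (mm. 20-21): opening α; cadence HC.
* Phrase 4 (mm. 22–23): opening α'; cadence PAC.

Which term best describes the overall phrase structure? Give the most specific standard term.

The cadence pattern HC–PAC–HC–PAC is weak–strong twice, and phrases 3–4 restate phrases 1–2: a period heard twice, not a double period (which would end weakly at phrase 2).

repeated period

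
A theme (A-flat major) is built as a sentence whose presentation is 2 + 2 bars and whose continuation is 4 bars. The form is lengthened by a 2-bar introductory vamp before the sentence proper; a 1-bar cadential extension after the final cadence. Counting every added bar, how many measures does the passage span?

Basic sentence: 2 + 2 + 4 = 8 bars.
8 (basic form) + 2 (introduction) + 1 (cadential extension) = 11.

11 measures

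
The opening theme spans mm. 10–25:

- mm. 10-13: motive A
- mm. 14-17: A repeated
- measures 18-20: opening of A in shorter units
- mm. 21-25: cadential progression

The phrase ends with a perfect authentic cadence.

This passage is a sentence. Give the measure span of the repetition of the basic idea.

measures 14–17

The presentation of a sentence is the basic idea (mm. 10–13) plus its repetition (mm. 14-17); the repetition of the basic idea is therefore mm. 14-17.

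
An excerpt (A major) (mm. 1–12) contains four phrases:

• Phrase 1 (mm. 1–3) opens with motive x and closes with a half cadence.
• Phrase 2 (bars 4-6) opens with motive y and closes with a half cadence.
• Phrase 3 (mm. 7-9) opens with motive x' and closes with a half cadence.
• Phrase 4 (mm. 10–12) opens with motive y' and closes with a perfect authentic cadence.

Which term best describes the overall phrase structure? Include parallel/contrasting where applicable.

parallel double period

Four phrases in two halves: the first half (mm. 1–6) ends with a half cadence, the second (mm. 7–12) with a perfect authentic cadence — a large antecedent–consequent pair, i.e. a double period.
Phrase 3 begins with the same material as phrase 1, making it parallel.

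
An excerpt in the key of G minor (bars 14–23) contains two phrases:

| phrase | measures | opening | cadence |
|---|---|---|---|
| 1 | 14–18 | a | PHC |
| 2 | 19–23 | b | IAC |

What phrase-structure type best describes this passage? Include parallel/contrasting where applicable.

Phrase 1 ends with a Phrygian half cadence (weaker) and phrase 2 with an imperfect authentic cadence (stronger): antecedent + consequent = a period.
The two phrases open with different material (a / b), so the period is contrasting.

contrasting period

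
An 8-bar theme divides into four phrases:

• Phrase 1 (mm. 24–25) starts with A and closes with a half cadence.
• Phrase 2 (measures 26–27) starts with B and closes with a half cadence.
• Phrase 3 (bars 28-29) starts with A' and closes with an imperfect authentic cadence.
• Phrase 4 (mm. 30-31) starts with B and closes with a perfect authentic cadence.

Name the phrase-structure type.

parallel double period

Four phrases in two halves: the first half (mm. 24-27) ends with a half cadence, the second (mm. 28–31) with a perfect authentic cadence — a large antecedent–consequent pair, i.e. a double period.
Phrase 3 begins with the same material as phrase 1, making it parallel.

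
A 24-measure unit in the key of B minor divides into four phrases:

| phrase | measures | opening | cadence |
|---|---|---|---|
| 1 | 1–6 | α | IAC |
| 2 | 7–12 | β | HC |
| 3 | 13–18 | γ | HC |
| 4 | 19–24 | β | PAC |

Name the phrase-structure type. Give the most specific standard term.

contrasting double period

Four phrases in two halves: the first half (measures 1–12) ends with a half cadence, the second (mm. 13-24) with a perfect authentic cadence — a large antecedent–consequent pair, i.e. a double period.
Phrase 3 begins with different material from phrase 1, making it contrasting.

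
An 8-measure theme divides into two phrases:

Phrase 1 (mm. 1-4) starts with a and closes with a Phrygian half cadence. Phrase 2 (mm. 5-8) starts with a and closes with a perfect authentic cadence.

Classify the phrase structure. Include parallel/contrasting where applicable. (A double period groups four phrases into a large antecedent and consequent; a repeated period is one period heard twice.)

parallel period

Phrase 1 ends with a Phrygian half cadence (weaker) and phrase 2 with a perfect authentic cadence (stronger): antecedent + consequent = a period.
The two phrases open with the same material (a / a), so the period is parallel.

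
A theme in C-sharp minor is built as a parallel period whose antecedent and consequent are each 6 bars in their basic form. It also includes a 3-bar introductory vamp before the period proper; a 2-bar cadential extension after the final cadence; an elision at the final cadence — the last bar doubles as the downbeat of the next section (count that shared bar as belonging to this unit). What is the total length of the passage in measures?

Basic parallel period: 6 + 6 = 12 bars.
12 (basic form) + 3 (introduction) + 2 (cadential extension) = 17.
The elision shares a bar with the next section but does not change this unit's count.

17 measures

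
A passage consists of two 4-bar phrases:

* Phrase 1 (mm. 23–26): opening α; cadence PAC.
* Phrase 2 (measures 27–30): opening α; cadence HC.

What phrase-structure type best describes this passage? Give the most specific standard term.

phrase group

The second phrase closes with a half cadence, which is not stronger than the first phrase's perfect authentic cadence; without a weak→strong cadential pair there is no antecedent–consequent relationship, so this is a phrase group rather than a period.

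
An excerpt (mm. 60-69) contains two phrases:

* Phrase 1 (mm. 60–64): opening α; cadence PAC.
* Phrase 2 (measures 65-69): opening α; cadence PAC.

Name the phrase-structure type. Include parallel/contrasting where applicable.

Both phrases have the same opening (α) and the same cadence (perfect authentic cadence): the second is a restatement, not a consequent, so this is a repeated phrase rather than a period.

repeated phrase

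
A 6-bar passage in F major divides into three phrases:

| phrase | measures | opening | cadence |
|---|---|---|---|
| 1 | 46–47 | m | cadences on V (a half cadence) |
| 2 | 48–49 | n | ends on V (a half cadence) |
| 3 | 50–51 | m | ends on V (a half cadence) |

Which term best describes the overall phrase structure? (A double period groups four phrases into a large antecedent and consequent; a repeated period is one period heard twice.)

The final phrase closes with a half cadence, which is not stronger than the preceding half cadence; the 3 phrases lack an overall antecedent–consequent design and so form a phrase group.

phrase group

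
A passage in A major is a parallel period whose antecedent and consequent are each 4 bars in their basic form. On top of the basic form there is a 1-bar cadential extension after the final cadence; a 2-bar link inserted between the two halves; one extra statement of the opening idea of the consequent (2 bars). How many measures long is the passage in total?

13 measures

Basic parallel period: 4 + 4 = 8 bars.
8 (basic form) + 1 (cadential extension) + 2 (link) + 2 (extra statement) = 13.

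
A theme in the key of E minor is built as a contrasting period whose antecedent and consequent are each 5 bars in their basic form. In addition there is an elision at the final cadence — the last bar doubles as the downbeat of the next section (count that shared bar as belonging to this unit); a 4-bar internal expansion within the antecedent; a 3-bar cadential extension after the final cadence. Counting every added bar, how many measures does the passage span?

Basic contrasting period: 5 + 5 = 10 bars.
10 (basic form) + 4 (internal expansion) + 3 (cadential extension) = 17.
The elision shares a bar with the next section but does not change this unit's count.

17 measures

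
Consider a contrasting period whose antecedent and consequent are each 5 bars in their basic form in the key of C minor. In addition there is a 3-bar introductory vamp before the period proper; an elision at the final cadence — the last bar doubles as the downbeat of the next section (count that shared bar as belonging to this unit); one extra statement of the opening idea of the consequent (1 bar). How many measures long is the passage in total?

Basic contrasting period: 5 + 5 = 10 bars.
10 (basic form) + 3 (introduction) + 1 (extra statement) = 14.
The elision shares a bar with the next section but does not change this unit's count.

14 measures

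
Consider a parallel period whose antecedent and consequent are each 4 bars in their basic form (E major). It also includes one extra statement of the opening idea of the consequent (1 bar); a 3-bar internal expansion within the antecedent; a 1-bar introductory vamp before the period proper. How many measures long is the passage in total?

13 measures

Basic parallel period: 4 + 4 = 8 bars.
8 (basic form) + 1 (extra statement) + 3 (internal expansion) + 1 (introduction) = 13.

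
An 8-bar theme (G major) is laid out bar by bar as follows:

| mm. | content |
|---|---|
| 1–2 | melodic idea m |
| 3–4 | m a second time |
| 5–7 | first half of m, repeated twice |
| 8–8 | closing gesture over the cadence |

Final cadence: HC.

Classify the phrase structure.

Basic idea (mm. 1–2) + its repetition (mm. 3-4) form the presentation; fragmentation and cadence (mm. 5–8) form the continuation — the 8-bar whole is a sentence.

sentence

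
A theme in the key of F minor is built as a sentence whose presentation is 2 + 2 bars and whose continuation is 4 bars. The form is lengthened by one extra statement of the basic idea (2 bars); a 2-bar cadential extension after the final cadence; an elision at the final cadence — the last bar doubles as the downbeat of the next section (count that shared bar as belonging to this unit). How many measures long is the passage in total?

12 measures

Basic sentence: 2 + 2 + 4 = 8 bars.
8 (basic form) + 2 (extra statement) + 2 (cadential extension) = 12.
The elision shares a bar with the next section but does not change this unit's count.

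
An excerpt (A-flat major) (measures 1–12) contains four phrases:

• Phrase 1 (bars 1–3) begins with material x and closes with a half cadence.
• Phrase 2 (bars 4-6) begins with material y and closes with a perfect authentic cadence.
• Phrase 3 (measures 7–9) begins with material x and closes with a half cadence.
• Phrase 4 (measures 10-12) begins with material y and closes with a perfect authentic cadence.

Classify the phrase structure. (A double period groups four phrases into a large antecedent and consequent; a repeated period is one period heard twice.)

repeated period

The cadence pattern HC–PAC–HC–PAC is weak–strong twice, and phrases 3–4 restate phrases 1–2: a period heard twice, not a double period (which would end weakly at phrase 2).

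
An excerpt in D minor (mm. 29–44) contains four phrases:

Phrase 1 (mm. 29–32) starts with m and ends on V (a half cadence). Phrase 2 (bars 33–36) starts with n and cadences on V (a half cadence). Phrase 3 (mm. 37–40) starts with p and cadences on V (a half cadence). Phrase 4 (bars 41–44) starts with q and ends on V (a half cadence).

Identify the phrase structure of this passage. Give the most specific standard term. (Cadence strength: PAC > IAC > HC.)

phrase group

Phrase 4 ends with a half cadence, no stronger than phrase 2's half cadence, so the four phrases do not form a double period; nor do phrases 3–4 duplicate 1–2, so it is not a repeated period. With no phrase reaching a conclusive cadence, the passage is a phrase group.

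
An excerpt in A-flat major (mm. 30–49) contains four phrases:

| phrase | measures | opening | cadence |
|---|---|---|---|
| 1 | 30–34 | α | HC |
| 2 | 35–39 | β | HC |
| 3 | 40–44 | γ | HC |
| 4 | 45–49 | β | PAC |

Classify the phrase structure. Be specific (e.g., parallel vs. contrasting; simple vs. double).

contrasting double period

Four phrases in two halves: the first half (measures 30-39) ends with a half cadence, the second (bars 40–49) with a perfect authentic cadence — a large antecedent–consequent pair, i.e. a double period.
Phrase 3 begins with different material from phrase 1, making it contrasting.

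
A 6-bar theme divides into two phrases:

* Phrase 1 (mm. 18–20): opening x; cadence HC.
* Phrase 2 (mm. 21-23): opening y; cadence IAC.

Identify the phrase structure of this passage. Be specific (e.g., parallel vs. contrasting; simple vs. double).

contrasting period

Phrase 1 ends with a half cadence (weaker) and phrase 2 with an imperfect authentic cadence (stronger): antecedent + consequent = a period.
The two phrases open with different material (x / y), so the period is contrasting.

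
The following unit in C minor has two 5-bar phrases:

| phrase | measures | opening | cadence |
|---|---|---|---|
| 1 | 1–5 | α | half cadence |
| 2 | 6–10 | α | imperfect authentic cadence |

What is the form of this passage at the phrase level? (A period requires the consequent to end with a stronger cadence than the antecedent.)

parallel period

Phrase 1 ends with a half cadence (weaker) and phrase 2 with an imperfect authentic cadence (stronger): antecedent + consequent = a period.
The two phrases open with the same material (α / α), so the period is parallel.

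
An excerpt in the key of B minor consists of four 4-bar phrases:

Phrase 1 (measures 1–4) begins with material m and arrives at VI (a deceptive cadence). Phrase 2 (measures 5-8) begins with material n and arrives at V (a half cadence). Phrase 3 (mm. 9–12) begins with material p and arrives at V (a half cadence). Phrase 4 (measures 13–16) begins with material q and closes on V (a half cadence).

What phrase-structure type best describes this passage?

Phrase 4 ends with a half cadence, no stronger than phrase 2's half cadence, so the four phrases do not form a double period; nor do phrases 3–4 duplicate 1–2, so it is not a repeated period. With no phrase reaching a conclusive cadence, the passage is a phrase group.

phrase group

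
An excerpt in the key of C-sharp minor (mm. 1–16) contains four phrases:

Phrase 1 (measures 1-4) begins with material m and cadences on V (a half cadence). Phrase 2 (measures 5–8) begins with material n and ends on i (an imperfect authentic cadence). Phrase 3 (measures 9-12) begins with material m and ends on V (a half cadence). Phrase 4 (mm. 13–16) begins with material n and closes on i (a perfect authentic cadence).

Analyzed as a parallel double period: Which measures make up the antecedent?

measures 1–8

In a double period the four phrases pair into a large antecedent (phrases 1–2, ending imperfect authentic cadence) and a large consequent (phrases 3–4, ending perfect authentic cadence). The antecedent spans mm. 1–8.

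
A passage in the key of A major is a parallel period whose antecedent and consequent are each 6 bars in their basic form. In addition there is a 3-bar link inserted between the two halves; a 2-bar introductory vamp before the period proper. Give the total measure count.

Basic parallel period: 6 + 6 = 12 bars.
12 (basic form) + 3 (link) + 2 (introduction) = 17.

17 measures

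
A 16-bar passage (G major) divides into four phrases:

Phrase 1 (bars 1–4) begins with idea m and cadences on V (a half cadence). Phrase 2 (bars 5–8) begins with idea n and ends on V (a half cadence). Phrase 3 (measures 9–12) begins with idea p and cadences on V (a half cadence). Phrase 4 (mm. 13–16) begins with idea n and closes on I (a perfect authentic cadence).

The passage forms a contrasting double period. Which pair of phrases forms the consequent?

In a double period the first pair of phrases (ending half cadence) is the large antecedent and the second pair (ending perfect authentic cadence) is the large consequent; the consequent is phrases 3 and 4.

phrases 3 and 4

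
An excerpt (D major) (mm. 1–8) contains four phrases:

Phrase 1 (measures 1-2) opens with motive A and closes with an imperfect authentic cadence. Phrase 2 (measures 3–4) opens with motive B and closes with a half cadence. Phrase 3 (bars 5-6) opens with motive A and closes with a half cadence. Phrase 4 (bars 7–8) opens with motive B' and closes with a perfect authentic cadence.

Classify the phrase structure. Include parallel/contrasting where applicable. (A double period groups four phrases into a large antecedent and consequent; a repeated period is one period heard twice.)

Four phrases in two halves: the first half (mm. 1-4) ends with a half cadence, the second (bars 5–8) with a perfect authentic cadence — a large antecedent–consequent pair, i.e. a double period.
Phrase 3 begins with the same material as phrase 1, making it parallel.

parallel double period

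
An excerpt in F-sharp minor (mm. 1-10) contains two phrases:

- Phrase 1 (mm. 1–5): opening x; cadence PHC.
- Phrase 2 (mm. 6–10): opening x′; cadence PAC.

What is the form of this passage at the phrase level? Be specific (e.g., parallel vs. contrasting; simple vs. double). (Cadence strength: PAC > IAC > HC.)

parallel period

Phrase 1 ends with a Phrygian half cadence (weaker) and phrase 2 with a perfect authentic cadence (stronger): antecedent + consequent = a period.
The two phrases open with the same material (x / x′), so the period is parallel.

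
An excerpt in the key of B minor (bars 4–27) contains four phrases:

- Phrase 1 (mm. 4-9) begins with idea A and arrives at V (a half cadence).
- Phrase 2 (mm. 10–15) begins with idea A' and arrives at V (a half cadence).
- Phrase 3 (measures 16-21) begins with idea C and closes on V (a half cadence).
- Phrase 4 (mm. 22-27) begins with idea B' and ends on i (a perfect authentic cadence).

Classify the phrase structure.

contrasting double period

Four phrases in two halves: the first half (mm. 4-15) ends with a half cadence, the second (mm. 16–27) with a perfect authentic cadence — a large antecedent–consequent pair, i.e. a double period.
Phrase 3 begins with different material from phrase 1, making it contrasting.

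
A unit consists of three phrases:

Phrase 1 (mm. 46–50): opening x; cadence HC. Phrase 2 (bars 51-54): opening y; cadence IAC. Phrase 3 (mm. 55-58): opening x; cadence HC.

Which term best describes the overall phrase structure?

The final phrase closes with a half cadence, which is not stronger than the preceding imperfect authentic cadence; the 3 phrases lack an overall antecedent–consequent design and so form a phrase group.

phrase group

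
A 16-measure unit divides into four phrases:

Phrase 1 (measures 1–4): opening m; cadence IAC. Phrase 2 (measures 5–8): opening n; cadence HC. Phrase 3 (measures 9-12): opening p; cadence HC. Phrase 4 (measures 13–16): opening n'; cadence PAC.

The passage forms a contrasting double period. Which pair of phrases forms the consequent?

phrases 3 and 4

In a double period the first pair of phrases (ending half cadence) is the large antecedent and the second pair (ending perfect authentic cadence) is the large consequent; the consequent is phrases 3 and 4.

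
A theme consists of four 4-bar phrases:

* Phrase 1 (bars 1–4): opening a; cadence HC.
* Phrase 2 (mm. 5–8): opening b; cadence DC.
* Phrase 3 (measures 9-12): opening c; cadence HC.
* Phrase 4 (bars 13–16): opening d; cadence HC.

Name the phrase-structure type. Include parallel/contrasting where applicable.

phrase group

Phrase 4 ends with a half cadence, no stronger than phrase 2's deceptive cadence, so the four phrases do not form a double period; nor do phrases 3–4 duplicate 1–2, so it is not a repeated period. With no phrase reaching a conclusive cadence, the passage is a phrase group.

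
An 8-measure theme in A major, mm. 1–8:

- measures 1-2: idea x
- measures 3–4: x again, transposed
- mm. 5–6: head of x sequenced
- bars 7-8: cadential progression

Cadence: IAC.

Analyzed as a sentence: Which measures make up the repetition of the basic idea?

measures 3–4

The presentation of a sentence is the basic idea (mm. 1-2) plus its repetition (mm. 3–4); the repetition of the basic idea is therefore mm. 3-4.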